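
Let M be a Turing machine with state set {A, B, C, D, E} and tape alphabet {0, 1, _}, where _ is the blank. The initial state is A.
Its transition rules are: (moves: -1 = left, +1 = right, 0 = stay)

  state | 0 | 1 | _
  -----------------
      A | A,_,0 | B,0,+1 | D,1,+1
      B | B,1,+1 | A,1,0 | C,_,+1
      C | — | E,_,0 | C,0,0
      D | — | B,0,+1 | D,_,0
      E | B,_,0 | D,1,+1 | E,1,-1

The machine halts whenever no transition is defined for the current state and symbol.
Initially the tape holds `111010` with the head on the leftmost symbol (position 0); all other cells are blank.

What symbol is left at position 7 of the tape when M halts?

0

A | [1]11010__   read 1 → write 0, move +1, go to B
B | 0[1]1010__   read 1 → write 1, move 0, go to A
A | 0[1]1010__   read 1 → write 0, move +1, go to B
B | 00[1]010__   read 1 → write 1, move 0, go to A
A | 00[1]010__   read 1 → write 0, move +1, go to B
B | 000[0]10__   read 0 → write 1, move +1, go to B
B | 0001[1]0__   read 1 → write 1, move 0, go to A
A | 0001[1]0__   read 1 → write 0, move +1, go to B
B | 00010[0]__   read 0 → write 1, move +1, go to B
B | 000101[_]_   read _ → write _, move +1, go to C
C | 000101_[_]   read _ → write 0, move 0, go to C
C | 000101_[0]
Cell 7 holds 0 when M halts.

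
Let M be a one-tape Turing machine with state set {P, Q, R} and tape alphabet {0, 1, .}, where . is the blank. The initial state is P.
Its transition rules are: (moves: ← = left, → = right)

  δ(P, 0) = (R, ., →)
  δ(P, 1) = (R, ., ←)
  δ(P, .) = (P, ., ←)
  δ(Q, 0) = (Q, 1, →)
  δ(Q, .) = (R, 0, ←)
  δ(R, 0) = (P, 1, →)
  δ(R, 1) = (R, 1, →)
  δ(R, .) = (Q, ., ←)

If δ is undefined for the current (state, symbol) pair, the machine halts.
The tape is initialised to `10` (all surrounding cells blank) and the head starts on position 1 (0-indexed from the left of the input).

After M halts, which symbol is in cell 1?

P | 1[0].   read 0 → write ., move →, go to R
R | 1.[.]   read . → write ., move ←, go to Q
Q | 1[.].   read . → write 0, move ←, go to R
R | [1]0.   read 1 → write 1, move →, go to R
R | 1[0].   read 0 → write 1, move →, go to P
P | 11[.]   read . → write ., move ←, go to P
P | 1[1].   read 1 → write ., move ←, go to R
R | [1]..   read 1 → write 1, move →, go to R
R | 1[.].   read . → write ., move ←, go to Q
Q | [1]..
Cell 1 holds . when M halts.

.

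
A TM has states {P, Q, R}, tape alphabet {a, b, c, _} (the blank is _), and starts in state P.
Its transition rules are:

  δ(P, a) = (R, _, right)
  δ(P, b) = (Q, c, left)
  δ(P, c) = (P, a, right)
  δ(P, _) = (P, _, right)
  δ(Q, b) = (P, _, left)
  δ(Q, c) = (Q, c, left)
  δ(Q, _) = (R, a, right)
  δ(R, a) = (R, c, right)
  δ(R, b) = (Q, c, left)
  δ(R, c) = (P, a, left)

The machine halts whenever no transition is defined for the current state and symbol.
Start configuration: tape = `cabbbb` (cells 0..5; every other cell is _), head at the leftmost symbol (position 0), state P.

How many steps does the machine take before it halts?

30

P | [c]abbbb_   read c → write a, move right, go to P
P | a[a]bbbb_   read a → write _, move right, go to R
R | a_[b]bbb_   read b → write c, move left, go to Q
Q | a[_]cbbb_   read _ → write a, move right, go to R
R | aa[c]bbb_   read c → write a, move left, go to P
P | a[a]abbb_   read a → write _, move right, go to R
R | a_[a]bbb_   read a → write c, move right, go to R
R | a_c[b]bb_   read b → write c, move left, go to Q
Q | a_[c]cbb_   read c → write c, move left, go to Q
Q | a[_]ccbb_   read _ → write a, move right, go to R
R | aa[c]cbb_   read c → write a, move left, go to P
P | a[a]acbb_   read a → write _, move right, go to R
R | a_[a]cbb_   read a → write c, move right, go to R
R | a_c[c]bb_   read c → write a, move left, go to P
P | a_[c]abb_   read c → write a, move right, go to P
P | a_a[a]bb_   read a → write _, move right, go to R
R | a_a_[b]b_   read b → write c, move left, go to Q
Q | a_a[_]cb_   read _ → write a, move right, go to R
R | a_aa[c]b_   read c → write a, move left, go to P
P | a_a[a]ab_   read a → write _, move right, go to R
R | a_a_[a]b_   read a → write c, move right, go to R
R | a_a_c[b]_   read b → write c, move left, go to Q
Q | a_a_[c]c_   read c → write c, move left, go to Q
Q | a_a[_]cc_   read _ → write a, move right, go to R
R | a_aa[c]c_   read c → write a, move left, go to P
P | a_a[a]ac_   read a → write _, move right, go to R
R | a_a_[a]c_   read a → write c, move right, go to R
R | a_a_c[c]_   read c → write a, move left, go to P
P | a_a_[c]a_   read c → write a, move right, go to P
P | a_a_a[a]_   read a → write _, move right, go to R
R | a_a_a_[_]
M halts after 30 transitions.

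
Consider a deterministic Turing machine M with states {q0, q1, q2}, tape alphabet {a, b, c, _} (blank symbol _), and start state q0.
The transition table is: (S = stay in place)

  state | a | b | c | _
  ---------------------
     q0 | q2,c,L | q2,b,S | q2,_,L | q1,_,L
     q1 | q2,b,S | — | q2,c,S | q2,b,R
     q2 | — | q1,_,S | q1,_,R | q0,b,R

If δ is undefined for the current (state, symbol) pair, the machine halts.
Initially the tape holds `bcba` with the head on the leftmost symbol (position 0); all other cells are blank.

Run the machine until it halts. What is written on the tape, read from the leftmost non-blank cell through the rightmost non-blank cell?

q0 | [b]cba   read b → write b, move S, go to q2
q2 | [b]cba   read b → write _, move S, go to q1
q1 | [_]cba   read _ → write b, move R, go to q2
q2 | b[c]ba   read c → write _, move R, go to q1
q1 | b_[b]a
The non-blank tape span at halt is b_ba.

b_ba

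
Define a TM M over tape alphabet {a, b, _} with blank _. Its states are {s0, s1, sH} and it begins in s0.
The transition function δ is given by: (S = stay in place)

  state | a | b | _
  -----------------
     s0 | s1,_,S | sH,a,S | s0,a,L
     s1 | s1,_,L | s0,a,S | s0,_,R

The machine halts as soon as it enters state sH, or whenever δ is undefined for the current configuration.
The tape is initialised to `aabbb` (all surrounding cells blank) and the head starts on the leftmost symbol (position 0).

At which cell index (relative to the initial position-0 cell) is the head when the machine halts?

s0 | [a]abbb   read a → write _, move S, go to s1
s1 | [_]abbb   read _ → write _, move R, go to s0
s0 | _[a]bbb   read a → write _, move S, go to s1
s1 | _[_]bbb   read _ → write _, move R, go to s0
s0 | __[b]bb   read b → write a, move S, go to sH
sH | __[a]bb
At halt the head is at cell 2.

2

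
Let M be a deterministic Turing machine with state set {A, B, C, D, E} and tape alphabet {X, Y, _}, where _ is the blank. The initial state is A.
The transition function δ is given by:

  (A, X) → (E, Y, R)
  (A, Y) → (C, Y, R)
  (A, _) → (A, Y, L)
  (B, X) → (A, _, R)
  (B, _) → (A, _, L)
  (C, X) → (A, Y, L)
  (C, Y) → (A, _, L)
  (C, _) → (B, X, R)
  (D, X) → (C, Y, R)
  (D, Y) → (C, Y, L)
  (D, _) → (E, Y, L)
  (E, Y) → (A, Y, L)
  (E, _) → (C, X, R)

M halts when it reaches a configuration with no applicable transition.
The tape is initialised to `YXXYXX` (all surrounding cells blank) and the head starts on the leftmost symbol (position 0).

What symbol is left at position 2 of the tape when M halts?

_

A | [Y]XXYXX_   read Y → write Y, move R, go to C
C | Y[X]XYXX_   read X → write Y, move L, go to A
A | [Y]YXYXX_   read Y → write Y, move R, go to C
C | Y[Y]XYXX_   read Y → write _, move L, go to A
A | [Y]_XYXX_   read Y → write Y, move R, go to C
C | Y[_]XYXX_   read _ → write X, move R, go to B
B | YX[X]YXX_   read X → write _, move R, go to A
A | YX_[Y]XX_   read Y → write Y, move R, go to C
C | YX_Y[X]X_   read X → write Y, move L, go to A
A | YX_[Y]YX_   read Y → write Y, move R, go to C
C | YX_Y[Y]X_   read Y → write _, move L, go to A
A | YX_[Y]_X_   read Y → write Y, move R, go to C
C | YX_Y[_]X_   read _ → write X, move R, go to B
B | YX_YX[X]_   read X → write _, move R, go to A
A | YX_YX_[_]   read _ → write Y, move L, go to A
A | YX_YX[_]Y   read _ → write Y, move L, go to A
A | YX_Y[X]YY   read X → write Y, move R, go to E
E | YX_YY[Y]Y   read Y → write Y, move L, go to A
A | YX_Y[Y]YY   read Y → write Y, move R, go to C
C | YX_YY[Y]Y   read Y → write _, move L, go to A
A | YX_Y[Y]_Y   read Y → write Y, move R, go to C
C | YX_YY[_]Y   read _ → write X, move R, go to B
B | YX_YYX[Y]
Cell 2 holds _ when M halts.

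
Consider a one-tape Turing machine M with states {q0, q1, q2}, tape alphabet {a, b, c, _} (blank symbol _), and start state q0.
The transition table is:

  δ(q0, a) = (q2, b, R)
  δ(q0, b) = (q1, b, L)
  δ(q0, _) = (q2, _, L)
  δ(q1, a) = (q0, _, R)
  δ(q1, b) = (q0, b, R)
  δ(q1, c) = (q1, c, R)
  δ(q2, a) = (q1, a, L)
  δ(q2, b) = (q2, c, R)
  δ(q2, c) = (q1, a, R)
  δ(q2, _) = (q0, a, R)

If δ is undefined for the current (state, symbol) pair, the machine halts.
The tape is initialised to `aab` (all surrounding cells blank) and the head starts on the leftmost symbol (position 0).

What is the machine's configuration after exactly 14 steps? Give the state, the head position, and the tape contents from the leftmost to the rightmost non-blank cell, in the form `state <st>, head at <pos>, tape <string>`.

state q1, head at 2, tape bbca

q0 | [a]ab__   read a → write b, move R, go to q2
q2 | b[a]b__   read a → write a, move L, go to q1
q1 | [b]ab__   read b → write b, move R, go to q0
q0 | b[a]b__   read a → write b, move R, go to q2
q2 | bb[b]__   read b → write c, move R, go to q2
q2 | bbc[_]_   read _ → write a, move R, go to q0
q0 | bbca[_]   read _ → write _, move L, go to q2
q2 | bbc[a]_   read a → write a, move L, go to q1
q1 | bb[c]a_   read c → write c, move R, go to q1
q1 | bbc[a]_   read a → write _, move R, go to q0
q0 | bbc_[_]   read _ → write _, move L, go to q2
q2 | bbc[_]_   read _ → write a, move R, go to q0
q0 | bbca[_]   read _ → write _, move L, go to q2
q2 | bbc[a]_   read a → write a, move L, go to q1
q1 | bb[c]a_
After 14 steps: state q1, head at 2, tape bbca.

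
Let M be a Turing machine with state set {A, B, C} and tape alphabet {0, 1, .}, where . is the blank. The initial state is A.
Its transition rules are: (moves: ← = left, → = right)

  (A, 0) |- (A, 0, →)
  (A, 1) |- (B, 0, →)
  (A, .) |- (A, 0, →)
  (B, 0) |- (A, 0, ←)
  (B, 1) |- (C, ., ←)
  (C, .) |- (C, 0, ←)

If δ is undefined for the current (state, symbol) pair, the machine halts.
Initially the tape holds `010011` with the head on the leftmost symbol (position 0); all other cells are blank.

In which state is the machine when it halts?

C

A | [0]10011   read 0 → write 0, move →, go to A
A | 0[1]0011   read 1 → write 0, move →, go to B
B | 00[0]011   read 0 → write 0, move ←, go to A
A | 0[0]0011   read 0 → write 0, move →, go to A
A | 00[0]011   read 0 → write 0, move →, go to A
A | 000[0]11   read 0 → write 0, move →, go to A
A | 0000[1]1   read 1 → write 0, move →, go to B
B | 00000[1]   read 1 → write ., move ←, go to C
C | 0000[0].
No transition is defined for (C, 0); M halts in state C.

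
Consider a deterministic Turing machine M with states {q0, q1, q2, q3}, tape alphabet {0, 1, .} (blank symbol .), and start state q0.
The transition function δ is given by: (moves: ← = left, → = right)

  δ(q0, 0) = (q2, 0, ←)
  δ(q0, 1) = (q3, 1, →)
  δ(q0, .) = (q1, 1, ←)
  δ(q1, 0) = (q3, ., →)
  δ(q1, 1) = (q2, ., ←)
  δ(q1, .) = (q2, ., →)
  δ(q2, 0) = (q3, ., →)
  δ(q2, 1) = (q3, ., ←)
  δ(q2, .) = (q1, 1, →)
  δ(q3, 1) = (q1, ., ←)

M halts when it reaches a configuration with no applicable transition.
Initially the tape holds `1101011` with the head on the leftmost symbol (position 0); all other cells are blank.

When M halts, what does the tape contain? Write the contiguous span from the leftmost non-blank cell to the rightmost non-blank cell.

1.1.1

q0 | .[1]101011   read 1 → write 1, move →, go to q3
q3 | .1[1]01011   read 1 → write ., move ←, go to q1
q1 | .[1].01011   read 1 → write ., move ←, go to q2
q2 | [.]..01011   read . → write 1, move →, go to q1
q1 | 1[.].01011   read . → write ., move →, go to q2
q2 | 1.[.]01011   read . → write 1, move →, go to q1
q1 | 1.1[0]1011   read 0 → write ., move →, go to q3
q3 | 1.1.[1]011   read 1 → write ., move ←, go to q1
q1 | 1.1[.].011   read . → write ., move →, go to q2
q2 | 1.1.[.]011   read . → write 1, move →, go to q1
q1 | 1.1.1[0]11   read 0 → write ., move →, go to q3
q3 | 1.1.1.[1]1   read 1 → write ., move ←, go to q1
q1 | 1.1.1[.].1   read . → write ., move →, go to q2
q2 | 1.1.1.[.]1   read . → write 1, move →, go to q1
q1 | 1.1.1.1[1]   read 1 → write ., move ←, go to q2
q2 | 1.1.1.[1].   read 1 → write ., move ←, go to q3
q3 | 1.1.1[.]..
The non-blank tape span at halt is 1.1.1.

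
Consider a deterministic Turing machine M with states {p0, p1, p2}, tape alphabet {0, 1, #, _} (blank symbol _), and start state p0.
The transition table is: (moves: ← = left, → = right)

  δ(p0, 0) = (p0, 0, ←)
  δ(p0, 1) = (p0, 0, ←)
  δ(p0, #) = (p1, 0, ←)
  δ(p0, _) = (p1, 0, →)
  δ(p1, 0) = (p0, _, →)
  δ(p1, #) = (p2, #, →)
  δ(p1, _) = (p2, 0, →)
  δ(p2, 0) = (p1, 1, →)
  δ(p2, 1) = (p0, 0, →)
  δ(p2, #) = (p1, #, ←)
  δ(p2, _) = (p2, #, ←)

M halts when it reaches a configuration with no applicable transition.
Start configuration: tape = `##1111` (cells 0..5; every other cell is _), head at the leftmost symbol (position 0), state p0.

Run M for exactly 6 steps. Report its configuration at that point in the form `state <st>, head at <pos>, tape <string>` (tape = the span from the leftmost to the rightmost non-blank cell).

state=p0 head=0 tape=_[#]#1111   (p0,#)→(p1,0,←)
state=p1 head=-1 tape=[_]0#1111   (p1,_)→(p2,0,→)
state=p2 head=0 tape=0[0]#1111   (p2,0)→(p1,1,→)
state=p1 head=1 tape=01[#]1111   (p1,#)→(p2,#,→)
state=p2 head=2 tape=01#[1]111   (p2,1)→(p0,0,→)
state=p0 head=3 tape=01#0[1]11   (p0,1)→(p0,0,←)
state=p0 head=2 tape=01#[0]011
After 6 steps: state p0, head at 2, tape 01#0011.

state p0, head at 2, tape 01#0011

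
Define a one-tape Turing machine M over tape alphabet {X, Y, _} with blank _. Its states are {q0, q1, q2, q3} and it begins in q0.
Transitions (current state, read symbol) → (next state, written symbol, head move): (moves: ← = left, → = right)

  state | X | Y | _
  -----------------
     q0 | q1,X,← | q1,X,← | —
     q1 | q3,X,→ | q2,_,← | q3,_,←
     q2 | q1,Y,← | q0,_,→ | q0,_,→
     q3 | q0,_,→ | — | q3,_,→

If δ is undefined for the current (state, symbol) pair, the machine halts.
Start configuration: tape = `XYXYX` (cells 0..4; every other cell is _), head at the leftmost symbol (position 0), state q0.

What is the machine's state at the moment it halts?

state=q0 head=0 tape=__[X]YXYX_   (q0,X)→(q1,X,←)
state=q1 head=-1 tape=_[_]XYXYX_   (q1,_)→(q3,_,←)
state=q3 head=-2 tape=[_]_XYXYX_   (q3,_)→(q3,_,→)
state=q3 head=-1 tape=_[_]XYXYX_   (q3,_)→(q3,_,→)
state=q3 head=0 tape=__[X]YXYX_   (q3,X)→(q0,_,→)
state=q0 head=1 tape=___[Y]XYX_   (q0,Y)→(q1,X,←)
state=q1 head=0 tape=__[_]XXYX_   (q1,_)→(q3,_,←)
state=q3 head=-1 tape=_[_]_XXYX_   (q3,_)→(q3,_,→)
state=q3 head=0 tape=__[_]XXYX_   (q3,_)→(q3,_,→)
state=q3 head=1 tape=___[X]XYX_   (q3,X)→(q0,_,→)
state=q0 head=2 tape=____[X]YX_   (q0,X)→(q1,X,←)
state=q1 head=1 tape=___[_]XYX_   (q1,_)→(q3,_,←)
state=q3 head=0 tape=__[_]_XYX_   (q3,_)→(q3,_,→)
state=q3 head=1 tape=___[_]XYX_   (q3,_)→(q3,_,→)
state=q3 head=2 tape=____[X]YX_   (q3,X)→(q0,_,→)
state=q0 head=3 tape=_____[Y]X_   (q0,Y)→(q1,X,←)
state=q1 head=2 tape=____[_]XX_   (q1,_)→(q3,_,←)
state=q3 head=1 tape=___[_]_XX_   (q3,_)→(q3,_,→)
state=q3 head=2 tape=____[_]XX_   (q3,_)→(q3,_,→)
state=q3 head=3 tape=_____[X]X_   (q3,X)→(q0,_,→)
state=q0 head=4 tape=______[X]_   (q0,X)→(q1,X,←)
state=q1 head=3 tape=_____[_]X_   (q1,_)→(q3,_,←)
state=q3 head=2 tape=____[_]_X_   (q3,_)→(q3,_,→)
state=q3 head=3 tape=_____[_]X_   (q3,_)→(q3,_,→)
state=q3 head=4 tape=______[X]_   (q3,X)→(q0,_,→)
state=q0 head=5 tape=_______[_]
No transition is defined for (q0, _); M halts in state q0.

q0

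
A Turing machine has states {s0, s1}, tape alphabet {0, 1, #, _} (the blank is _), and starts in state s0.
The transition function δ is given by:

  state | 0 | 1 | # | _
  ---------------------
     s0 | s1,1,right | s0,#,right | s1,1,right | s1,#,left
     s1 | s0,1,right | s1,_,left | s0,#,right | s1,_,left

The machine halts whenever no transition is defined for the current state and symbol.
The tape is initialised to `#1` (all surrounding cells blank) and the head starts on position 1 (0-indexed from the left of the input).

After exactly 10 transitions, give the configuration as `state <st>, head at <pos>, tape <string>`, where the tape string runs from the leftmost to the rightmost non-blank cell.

state s1, head at 3, tape ##1

s0 | #[1]__   read 1 → write #, move right, go to s0
s0 | ##[_]_   read _ → write #, move left, go to s1
s1 | #[#]#_   read # → write #, move right, go to s0
s0 | ##[#]_   read # → write 1, move right, go to s1
s1 | ##1[_]   read _ → write _, move left, go to s1
s1 | ##[1]_   read 1 → write _, move left, go to s1
s1 | #[#]__   read # → write #, move right, go to s0
s0 | ##[_]_   read _ → write #, move left, go to s1
s1 | #[#]#_   read # → write #, move right, go to s0
s0 | ##[#]_   read # → write 1, move right, go to s1
s1 | ##1[_]
After 10 steps: state s1, head at 3, tape ##1.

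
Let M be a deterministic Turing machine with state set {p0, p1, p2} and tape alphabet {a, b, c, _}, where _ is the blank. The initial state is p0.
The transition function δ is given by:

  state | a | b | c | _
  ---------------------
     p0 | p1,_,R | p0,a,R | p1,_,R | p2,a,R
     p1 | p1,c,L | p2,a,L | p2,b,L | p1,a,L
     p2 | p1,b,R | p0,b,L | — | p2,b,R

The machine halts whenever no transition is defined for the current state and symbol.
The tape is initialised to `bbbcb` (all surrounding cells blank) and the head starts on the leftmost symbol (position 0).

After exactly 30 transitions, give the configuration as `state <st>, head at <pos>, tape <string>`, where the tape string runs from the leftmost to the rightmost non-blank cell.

p0 | [b]bbcb_   read b → write a, move R, go to p0
p0 | a[b]bcb_   read b → write a, move R, go to p0
p0 | aa[b]cb_   read b → write a, move R, go to p0
p0 | aaa[c]b_   read c → write _, move R, go to p1
p1 | aaa_[b]_   read b → write a, move L, go to p2
p2 | aaa[_]a_   read _ → write b, move R, go to p2
p2 | aaab[a]_   read a → write b, move R, go to p1
p1 | aaabb[_]   read _ → write a, move L, go to p1
p1 | aaab[b]a   read b → write a, move L, go to p2
p2 | aaa[b]aa   read b → write b, move L, go to p0
p0 | aa[a]baa   read a → write _, move R, go to p1
p1 | aa_[b]aa   read b → write a, move L, go to p2
p2 | aa[_]aaa   read _ → write b, move R, go to p2
p2 | aab[a]aa   read a → write b, move R, go to p1
p1 | aabb[a]a   read a → write c, move L, go to p1
p1 | aab[b]ca   read b → write a, move L, go to p2
p2 | aa[b]aca   read b → write b, move L, go to p0
p0 | a[a]baca   read a → write _, move R, go to p1
p1 | a_[b]aca   read b → write a, move L, go to p2
p2 | a[_]aaca   read _ → write b, move R, go to p2
p2 | ab[a]aca   read a → write b, move R, go to p1
p1 | abb[a]ca   read a → write c, move L, go to p1
p1 | ab[b]cca   read b → write a, move L, go to p2
p2 | a[b]acca   read b → write b, move L, go to p0
p0 | [a]bacca   read a → write _, move R, go to p1
p1 | _[b]acca   read b → write a, move L, go to p2
p2 | [_]aacca   read _ → write b, move R, go to p2
p2 | b[a]acca   read a → write b, move R, go to p1
p1 | bb[a]cca   read a → write c, move L, go to p1
p1 | b[b]ccca   read b → write a, move L, go to p2
p2 | [b]accca
After 30 steps: state p2, head at 0, tape baccca.

state p2, head at 0, tape baccca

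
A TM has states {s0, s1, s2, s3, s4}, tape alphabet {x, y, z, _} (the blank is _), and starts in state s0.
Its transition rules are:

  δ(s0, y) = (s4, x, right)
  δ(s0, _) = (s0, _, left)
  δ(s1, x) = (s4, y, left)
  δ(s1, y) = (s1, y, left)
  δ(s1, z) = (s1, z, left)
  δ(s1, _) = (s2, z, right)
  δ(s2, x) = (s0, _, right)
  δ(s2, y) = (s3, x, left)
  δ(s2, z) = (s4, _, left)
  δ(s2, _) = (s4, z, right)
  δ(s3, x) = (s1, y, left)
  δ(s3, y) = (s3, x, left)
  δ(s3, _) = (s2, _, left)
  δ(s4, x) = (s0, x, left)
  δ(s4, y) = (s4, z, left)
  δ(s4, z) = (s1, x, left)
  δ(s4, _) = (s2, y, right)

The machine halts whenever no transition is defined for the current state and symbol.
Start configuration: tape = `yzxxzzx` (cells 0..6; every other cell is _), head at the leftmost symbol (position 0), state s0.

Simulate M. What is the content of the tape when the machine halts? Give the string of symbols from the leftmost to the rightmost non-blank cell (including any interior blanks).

zy_xxxxzzx

state=s0 head=0 tape=___[y]zxxzzx   (s0,y)→(s4,x,right)
state=s4 head=1 tape=___x[z]xxzzx   (s4,z)→(s1,x,left)
state=s1 head=0 tape=___[x]xxxzzx   (s1,x)→(s4,y,left)
state=s4 head=-1 tape=__[_]yxxxzzx   (s4,_)→(s2,y,right)
state=s2 head=0 tape=__y[y]xxxzzx   (s2,y)→(s3,x,left)
state=s3 head=-1 tape=__[y]xxxxzzx   (s3,y)→(s3,x,left)
state=s3 head=-2 tape=_[_]xxxxxzzx   (s3,_)→(s2,_,left)
state=s2 head=-3 tape=[_]_xxxxxzzx   (s2,_)→(s4,z,right)
state=s4 head=-2 tape=z[_]xxxxxzzx   (s4,_)→(s2,y,right)
state=s2 head=-1 tape=zy[x]xxxxzzx   (s2,x)→(s0,_,right)
state=s0 head=0 tape=zy_[x]xxxzzx
The non-blank tape span at halt is zy_xxxxzzx.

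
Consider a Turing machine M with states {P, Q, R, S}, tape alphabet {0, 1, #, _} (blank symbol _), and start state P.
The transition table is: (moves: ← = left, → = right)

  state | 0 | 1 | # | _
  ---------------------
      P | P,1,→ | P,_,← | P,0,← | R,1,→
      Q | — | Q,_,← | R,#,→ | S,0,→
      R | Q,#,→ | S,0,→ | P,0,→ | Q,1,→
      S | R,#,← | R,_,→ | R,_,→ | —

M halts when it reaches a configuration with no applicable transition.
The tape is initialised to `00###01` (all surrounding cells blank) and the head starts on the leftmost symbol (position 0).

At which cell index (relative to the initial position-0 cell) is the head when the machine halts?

P | __[0]0###01   read 0 → write 1, move →, go to P
P | __1[0]###01   read 0 → write 1, move →, go to P
P | __11[#]##01   read # → write 0, move ←, go to P
P | __1[1]0##01   read 1 → write _, move ←, go to P
P | __[1]_0##01   read 1 → write _, move ←, go to P
P | _[_]__0##01   read _ → write 1, move →, go to R
R | _1[_]_0##01   read _ → write 1, move →, go to Q
Q | _11[_]0##01   read _ → write 0, move →, go to S
S | _110[0]##01   read 0 → write #, move ←, go to R
R | _11[0]###01   read 0 → write #, move →, go to Q
Q | _11#[#]##01   read # → write #, move →, go to R
R | _11##[#]#01   read # → write 0, move →, go to P
P | _11##0[#]01   read # → write 0, move ←, go to P
P | _11##[0]001   read 0 → write 1, move →, go to P
P | _11##1[0]01   read 0 → write 1, move →, go to P
P | _11##11[0]1   read 0 → write 1, move →, go to P
P | _11##111[1]   read 1 → write _, move ←, go to P
P | _11##11[1]_   read 1 → write _, move ←, go to P
P | _11##1[1]__   read 1 → write _, move ←, go to P
P | _11##[1]___   read 1 → write _, move ←, go to P
P | _11#[#]____   read # → write 0, move ←, go to P
P | _11[#]0____   read # → write 0, move ←, go to P
P | _1[1]00____   read 1 → write _, move ←, go to P
P | _[1]_00____   read 1 → write _, move ←, go to P
P | [_]__00____   read _ → write 1, move →, go to R
R | 1[_]_00____   read _ → write 1, move →, go to Q
Q | 11[_]00____   read _ → write 0, move →, go to S
S | 110[0]0____   read 0 → write #, move ←, go to R
R | 11[0]#0____   read 0 → write #, move →, go to Q
Q | 11#[#]0____   read # → write #, move →, go to R
R | 11##[0]____   read 0 → write #, move →, go to Q
Q | 11###[_]___   read _ → write 0, move →, go to S
S | 11###0[_]__
At halt the head is at cell 4.

4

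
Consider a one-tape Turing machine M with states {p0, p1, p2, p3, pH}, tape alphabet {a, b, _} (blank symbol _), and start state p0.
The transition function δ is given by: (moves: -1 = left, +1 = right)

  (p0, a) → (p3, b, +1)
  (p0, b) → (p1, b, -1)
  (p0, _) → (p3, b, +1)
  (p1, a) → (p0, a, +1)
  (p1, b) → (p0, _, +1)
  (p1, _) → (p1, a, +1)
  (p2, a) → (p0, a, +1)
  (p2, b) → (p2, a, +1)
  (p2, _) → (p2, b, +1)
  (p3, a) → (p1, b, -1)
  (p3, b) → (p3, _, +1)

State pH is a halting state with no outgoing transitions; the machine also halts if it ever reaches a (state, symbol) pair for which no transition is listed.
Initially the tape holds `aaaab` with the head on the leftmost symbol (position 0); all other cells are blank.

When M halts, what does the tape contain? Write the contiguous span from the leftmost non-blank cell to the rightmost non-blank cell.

p0 | [a]aaab__   read a → write b, move +1, go to p3
p3 | b[a]aab__   read a → write b, move -1, go to p1
p1 | [b]baab__   read b → write _, move +1, go to p0
p0 | _[b]aab__   read b → write b, move -1, go to p1
p1 | [_]baab__   read _ → write a, move +1, go to p1
p1 | a[b]aab__   read b → write _, move +1, go to p0
p0 | a_[a]ab__   read a → write b, move +1, go to p3
p3 | a_b[a]b__   read a → write b, move -1, go to p1
p1 | a_[b]bb__   read b → write _, move +1, go to p0
p0 | a__[b]b__   read b → write b, move -1, go to p1
p1 | a_[_]bb__   read _ → write a, move +1, go to p1
p1 | a_a[b]b__   read b → write _, move +1, go to p0
p0 | a_a_[b]__   read b → write b, move -1, go to p1
p1 | a_a[_]b__   read _ → write a, move +1, go to p1
p1 | a_aa[b]__   read b → write _, move +1, go to p0
p0 | a_aa_[_]_   read _ → write b, move +1, go to p3
p3 | a_aa_b[_]
The non-blank tape span at halt is a_aa_b.

a_aa_b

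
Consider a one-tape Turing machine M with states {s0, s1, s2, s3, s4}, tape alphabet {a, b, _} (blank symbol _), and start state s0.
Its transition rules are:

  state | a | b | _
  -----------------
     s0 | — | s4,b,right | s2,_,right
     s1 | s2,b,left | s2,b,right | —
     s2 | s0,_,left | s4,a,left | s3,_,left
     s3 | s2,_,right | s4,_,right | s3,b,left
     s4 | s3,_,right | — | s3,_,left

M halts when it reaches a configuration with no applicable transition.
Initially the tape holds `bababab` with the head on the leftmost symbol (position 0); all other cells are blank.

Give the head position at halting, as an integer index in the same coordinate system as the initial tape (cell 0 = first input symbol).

s0 | [b]ababab_   read b → write b, move right, go to s4
s4 | b[a]babab_   read a → write _, move right, go to s3
s3 | b_[b]abab_   read b → write _, move right, go to s4
s4 | b__[a]bab_   read a → write _, move right, go to s3
s3 | b___[b]ab_   read b → write _, move right, go to s4
s4 | b____[a]b_   read a → write _, move right, go to s3
s3 | b_____[b]_   read b → write _, move right, go to s4
s4 | b______[_]   read _ → write _, move left, go to s3
s3 | b_____[_]_   read _ → write b, move left, go to s3
s3 | b____[_]b_   read _ → write b, move left, go to s3
s3 | b___[_]bb_   read _ → write b, move left, go to s3
s3 | b__[_]bbb_   read _ → write b, move left, go to s3
s3 | b_[_]bbbb_   read _ → write b, move left, go to s3
s3 | b[_]bbbbb_   read _ → write b, move left, go to s3
s3 | [b]bbbbbb_   read b → write _, move right, go to s4
s4 | _[b]bbbbb_
At halt the head is at cell 1.

1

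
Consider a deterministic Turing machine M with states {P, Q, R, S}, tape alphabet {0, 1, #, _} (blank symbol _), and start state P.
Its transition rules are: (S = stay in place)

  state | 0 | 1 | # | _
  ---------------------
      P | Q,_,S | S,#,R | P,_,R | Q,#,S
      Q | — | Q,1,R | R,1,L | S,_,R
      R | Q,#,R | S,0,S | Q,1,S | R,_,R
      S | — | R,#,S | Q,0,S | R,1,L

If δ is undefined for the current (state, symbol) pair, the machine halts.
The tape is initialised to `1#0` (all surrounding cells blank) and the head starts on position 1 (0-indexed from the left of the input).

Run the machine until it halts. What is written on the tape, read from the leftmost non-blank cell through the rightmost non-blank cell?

P | 1[#]0_   read # → write _, move R, go to P
P | 1_[0]_   read 0 → write _, move S, go to Q
Q | 1_[_]_   read _ → write _, move R, go to S
S | 1__[_]   read _ → write 1, move L, go to R
R | 1_[_]1   read _ → write _, move R, go to R
R | 1__[1]   read 1 → write 0, move S, go to S
S | 1__[0]
The non-blank tape span at halt is 1__0.

1__0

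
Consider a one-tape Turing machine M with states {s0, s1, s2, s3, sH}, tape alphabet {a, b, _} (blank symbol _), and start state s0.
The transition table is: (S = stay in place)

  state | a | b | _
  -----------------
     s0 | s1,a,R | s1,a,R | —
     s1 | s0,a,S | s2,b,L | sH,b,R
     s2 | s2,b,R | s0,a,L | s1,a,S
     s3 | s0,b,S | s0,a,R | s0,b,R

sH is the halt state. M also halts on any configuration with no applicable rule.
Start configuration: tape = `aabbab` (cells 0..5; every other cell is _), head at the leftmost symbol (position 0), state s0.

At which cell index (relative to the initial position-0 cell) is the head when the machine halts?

7

s0 | [a]abbab__   read a → write a, move R, go to s1
s1 | a[a]bbab__   read a → write a, move S, go to s0
s0 | a[a]bbab__   read a → write a, move R, go to s1
s1 | aa[b]bab__   read b → write b, move L, go to s2
s2 | a[a]bbab__   read a → write b, move R, go to s2
s2 | ab[b]bab__   read b → write a, move L, go to s0
s0 | a[b]abab__   read b → write a, move R, go to s1
s1 | aa[a]bab__   read a → write a, move S, go to s0
s0 | aa[a]bab__   read a → write a, move R, go to s1
s1 | aaa[b]ab__   read b → write b, move L, go to s2
s2 | aa[a]bab__   read a → write b, move R, go to s2
s2 | aab[b]ab__   read b → write a, move L, go to s0
s0 | aa[b]aab__   read b → write a, move R, go to s1
s1 | aaa[a]ab__   read a → write a, move S, go to s0
s0 | aaa[a]ab__   read a → write a, move R, go to s1
s1 | aaaa[a]b__   read a → write a, move S, go to s0
s0 | aaaa[a]b__   read a → write a, move R, go to s1
s1 | aaaaa[b]__   read b → write b, move L, go to s2
s2 | aaaa[a]b__   read a → write b, move R, go to s2
s2 | aaaab[b]__   read b → write a, move L, go to s0
s0 | aaaa[b]a__   read b → write a, move R, go to s1
s1 | aaaaa[a]__   read a → write a, move S, go to s0
s0 | aaaaa[a]__   read a → write a, move R, go to s1
s1 | aaaaaa[_]_   read _ → write b, move R, go to sH
sH | aaaaaab[_]
At halt the head is at cell 7.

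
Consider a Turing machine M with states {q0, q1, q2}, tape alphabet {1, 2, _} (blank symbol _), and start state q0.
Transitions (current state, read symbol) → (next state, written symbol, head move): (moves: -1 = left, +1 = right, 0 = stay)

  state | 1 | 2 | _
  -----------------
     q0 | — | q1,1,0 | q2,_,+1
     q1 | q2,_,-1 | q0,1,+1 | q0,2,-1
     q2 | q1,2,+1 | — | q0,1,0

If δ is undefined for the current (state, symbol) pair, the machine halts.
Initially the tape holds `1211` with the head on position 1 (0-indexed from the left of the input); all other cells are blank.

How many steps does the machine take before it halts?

7

q0 | _1[2]11   read 2 → write 1, move 0, go to q1
q1 | _1[1]11   read 1 → write _, move -1, go to q2
q2 | _[1]_11   read 1 → write 2, move +1, go to q1
q1 | _2[_]11   read _ → write 2, move -1, go to q0
q0 | _[2]211   read 2 → write 1, move 0, go to q1
q1 | _[1]211   read 1 → write _, move -1, go to q2
q2 | [_]_211   read _ → write 1, move 0, go to q0
q0 | [1]_211
M halts after 7 transitions.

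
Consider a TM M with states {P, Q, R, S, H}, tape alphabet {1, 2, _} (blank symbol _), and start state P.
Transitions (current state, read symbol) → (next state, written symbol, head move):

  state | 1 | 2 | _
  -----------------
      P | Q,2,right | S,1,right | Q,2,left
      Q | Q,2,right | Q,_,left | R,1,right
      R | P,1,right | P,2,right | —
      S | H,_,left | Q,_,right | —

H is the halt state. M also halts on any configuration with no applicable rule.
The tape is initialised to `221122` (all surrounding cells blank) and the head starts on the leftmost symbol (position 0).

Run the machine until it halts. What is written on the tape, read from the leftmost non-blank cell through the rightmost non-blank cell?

P | [2]21122   read 2 → write 1, move right, go to S
S | 1[2]1122   read 2 → write _, move right, go to Q
Q | 1_[1]122   read 1 → write 2, move right, go to Q
Q | 1_2[1]22   read 1 → write 2, move right, go to Q
Q | 1_22[2]2   read 2 → write _, move left, go to Q
Q | 1_2[2]_2   read 2 → write _, move left, go to Q
Q | 1_[2]__2   read 2 → write _, move left, go to Q
Q | 1[_]___2   read _ → write 1, move right, go to R
R | 11[_]__2
The non-blank tape span at halt is 11___2.

11___2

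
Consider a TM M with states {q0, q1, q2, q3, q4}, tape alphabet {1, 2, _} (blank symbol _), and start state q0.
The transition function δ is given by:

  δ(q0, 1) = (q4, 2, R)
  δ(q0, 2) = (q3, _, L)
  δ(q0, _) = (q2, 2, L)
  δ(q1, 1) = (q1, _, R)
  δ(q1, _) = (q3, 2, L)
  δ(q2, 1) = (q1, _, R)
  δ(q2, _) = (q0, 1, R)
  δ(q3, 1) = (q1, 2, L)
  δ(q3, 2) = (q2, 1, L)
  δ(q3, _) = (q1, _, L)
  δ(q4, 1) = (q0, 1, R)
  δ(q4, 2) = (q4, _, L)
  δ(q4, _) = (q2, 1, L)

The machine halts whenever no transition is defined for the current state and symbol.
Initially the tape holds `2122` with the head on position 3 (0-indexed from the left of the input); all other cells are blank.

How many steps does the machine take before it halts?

state=q0 head=3 tape=_212[2]   (q0,2)→(q3,_,L)
state=q3 head=2 tape=_21[2]_   (q3,2)→(q2,1,L)
state=q2 head=1 tape=_2[1]1_   (q2,1)→(q1,_,R)
state=q1 head=2 tape=_2_[1]_   (q1,1)→(q1,_,R)
state=q1 head=3 tape=_2__[_]   (q1,_)→(q3,2,L)
state=q3 head=2 tape=_2_[_]2   (q3,_)→(q1,_,L)
state=q1 head=1 tape=_2[_]_2   (q1,_)→(q3,2,L)
state=q3 head=0 tape=_[2]2_2   (q3,2)→(q2,1,L)
state=q2 head=-1 tape=[_]12_2   (q2,_)→(q0,1,R)
state=q0 head=0 tape=1[1]2_2   (q0,1)→(q4,2,R)
state=q4 head=1 tape=12[2]_2   (q4,2)→(q4,_,L)
state=q4 head=0 tape=1[2]__2   (q4,2)→(q4,_,L)
state=q4 head=-1 tape=[1]___2   (q4,1)→(q0,1,R)
state=q0 head=0 tape=1[_]__2   (q0,_)→(q2,2,L)
state=q2 head=-1 tape=[1]2__2   (q2,1)→(q1,_,R)
state=q1 head=0 tape=_[2]__2
M halts after 15 transitions.

15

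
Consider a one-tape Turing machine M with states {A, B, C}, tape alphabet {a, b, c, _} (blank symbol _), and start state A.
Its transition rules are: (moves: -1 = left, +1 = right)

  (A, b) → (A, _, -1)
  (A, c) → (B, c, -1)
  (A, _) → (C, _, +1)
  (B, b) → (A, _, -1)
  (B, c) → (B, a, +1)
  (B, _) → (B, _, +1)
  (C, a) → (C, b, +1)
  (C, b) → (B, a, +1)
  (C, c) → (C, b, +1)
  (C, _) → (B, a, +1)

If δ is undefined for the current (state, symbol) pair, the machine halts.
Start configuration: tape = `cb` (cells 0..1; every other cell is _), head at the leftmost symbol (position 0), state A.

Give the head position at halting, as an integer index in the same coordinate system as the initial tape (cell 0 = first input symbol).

0

state=A head=0 tape=_[c]b   (A,c)→(B,c,-1)
state=B head=-1 tape=[_]cb   (B,_)→(B,_,+1)
state=B head=0 tape=_[c]b   (B,c)→(B,a,+1)
state=B head=1 tape=_a[b]   (B,b)→(A,_,-1)
state=A head=0 tape=_[a]_
At halt the head is at cell 0.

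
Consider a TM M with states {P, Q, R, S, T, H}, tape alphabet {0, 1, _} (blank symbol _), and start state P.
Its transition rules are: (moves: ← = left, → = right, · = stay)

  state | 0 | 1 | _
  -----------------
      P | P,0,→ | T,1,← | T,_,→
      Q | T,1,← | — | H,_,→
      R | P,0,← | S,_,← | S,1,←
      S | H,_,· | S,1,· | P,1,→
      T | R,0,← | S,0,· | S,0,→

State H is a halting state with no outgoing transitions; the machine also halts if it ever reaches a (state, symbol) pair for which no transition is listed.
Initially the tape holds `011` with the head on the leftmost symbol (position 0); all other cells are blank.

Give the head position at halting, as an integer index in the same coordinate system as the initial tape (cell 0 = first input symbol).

P | __[0]11   read 0 → write 0, move →, go to P
P | __0[1]1   read 1 → write 1, move ←, go to T
T | __[0]11   read 0 → write 0, move ←, go to R
R | _[_]011   read _ → write 1, move ←, go to S
S | [_]1011   read _ → write 1, move →, go to P
P | 1[1]011   read 1 → write 1, move ←, go to T
T | [1]1011   read 1 → write 0, move ·, go to S
S | [0]1011   read 0 → write _, move ·, go to H
H | [_]1011
At halt the head is at cell -2.

-2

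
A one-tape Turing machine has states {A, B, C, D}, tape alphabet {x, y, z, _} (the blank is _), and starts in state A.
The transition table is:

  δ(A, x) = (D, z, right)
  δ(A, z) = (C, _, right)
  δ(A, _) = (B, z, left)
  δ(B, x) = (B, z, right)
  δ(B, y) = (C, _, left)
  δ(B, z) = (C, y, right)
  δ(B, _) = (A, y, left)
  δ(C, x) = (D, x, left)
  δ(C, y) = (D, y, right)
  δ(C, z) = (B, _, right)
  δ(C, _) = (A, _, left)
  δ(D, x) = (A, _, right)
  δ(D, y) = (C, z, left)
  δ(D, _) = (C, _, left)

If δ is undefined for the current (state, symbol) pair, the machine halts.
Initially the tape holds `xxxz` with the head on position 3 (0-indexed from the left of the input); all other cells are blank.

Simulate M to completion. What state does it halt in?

state=A head=3 tape=xxx[z]_   (A,z)→(C,_,right)
state=C head=4 tape=xxx_[_]   (C,_)→(A,_,left)
state=A head=3 tape=xxx[_]_   (A,_)→(B,z,left)
state=B head=2 tape=xx[x]z_   (B,x)→(B,z,right)
state=B head=3 tape=xxz[z]_   (B,z)→(C,y,right)
state=C head=4 tape=xxzy[_]   (C,_)→(A,_,left)
state=A head=3 tape=xxz[y]_
No transition is defined for (A, y); M halts in state A.

A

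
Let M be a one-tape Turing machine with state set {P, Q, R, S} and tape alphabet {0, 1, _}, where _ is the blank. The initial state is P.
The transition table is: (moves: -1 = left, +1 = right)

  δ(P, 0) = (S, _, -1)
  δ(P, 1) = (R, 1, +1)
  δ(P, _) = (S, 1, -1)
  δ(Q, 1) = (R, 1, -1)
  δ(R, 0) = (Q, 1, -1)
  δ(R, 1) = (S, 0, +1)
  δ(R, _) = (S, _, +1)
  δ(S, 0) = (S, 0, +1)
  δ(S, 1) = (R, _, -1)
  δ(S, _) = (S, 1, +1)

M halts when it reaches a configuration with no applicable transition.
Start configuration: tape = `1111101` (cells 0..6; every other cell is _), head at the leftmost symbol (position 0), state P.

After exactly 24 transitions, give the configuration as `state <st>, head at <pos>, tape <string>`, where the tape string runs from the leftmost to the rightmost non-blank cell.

state Q, head at 2, tape 010111

state=P head=0 tape=_[1]111101   (P,1)→(R,1,+1)
state=R head=1 tape=_1[1]11101   (R,1)→(S,0,+1)
state=S head=2 tape=_10[1]1101   (S,1)→(R,_,-1)
state=R head=1 tape=_1[0]_1101   (R,0)→(Q,1,-1)
state=Q head=0 tape=_[1]1_1101   (Q,1)→(R,1,-1)
state=R head=-1 tape=[_]11_1101   (R,_)→(S,_,+1)
state=S head=0 tape=_[1]1_1101   (S,1)→(R,_,-1)
state=R head=-1 tape=[_]_1_1101   (R,_)→(S,_,+1)
state=S head=0 tape=_[_]1_1101   (S,_)→(S,1,+1)
state=S head=1 tape=_1[1]_1101   (S,1)→(R,_,-1)
state=R head=0 tape=_[1]__1101   (R,1)→(S,0,+1)
state=S head=1 tape=_0[_]_1101   (S,_)→(S,1,+1)
state=S head=2 tape=_01[_]1101   (S,_)→(S,1,+1)
state=S head=3 tape=_011[1]101   (S,1)→(R,_,-1)
state=R head=2 tape=_01[1]_101   (R,1)→(S,0,+1)
state=S head=3 tape=_010[_]101   (S,_)→(S,1,+1)
state=S head=4 tape=_0101[1]01   (S,1)→(R,_,-1)
state=R head=3 tape=_010[1]_01   (R,1)→(S,0,+1)
state=S head=4 tape=_0100[_]01   (S,_)→(S,1,+1)
state=S head=5 tape=_01001[0]1   (S,0)→(S,0,+1)
state=S head=6 tape=_010010[1]   (S,1)→(R,_,-1)
state=R head=5 tape=_01001[0]_   (R,0)→(Q,1,-1)
state=Q head=4 tape=_0100[1]1_   (Q,1)→(R,1,-1)
state=R head=3 tape=_010[0]11_   (R,0)→(Q,1,-1)
state=Q head=2 tape=_01[0]111_
After 24 steps: state Q, head at 2, tape 010111.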